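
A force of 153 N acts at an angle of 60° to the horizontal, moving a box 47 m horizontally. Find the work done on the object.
W = F·d·cosθ = (153)(47)cos(60°) = 3596 J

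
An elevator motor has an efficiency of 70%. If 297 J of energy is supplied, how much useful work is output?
W_out = η·W_in = 0.7·297 = 207.9 J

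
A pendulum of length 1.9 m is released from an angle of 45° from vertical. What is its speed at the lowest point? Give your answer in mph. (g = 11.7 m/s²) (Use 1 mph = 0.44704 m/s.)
h = L(1 − cosθ) = 1.9(1 − cos45°) = 0.556497 m
v = √(2gh) = √(2·11.7·0.556497) = 3.60861 m/s = 8.072 mph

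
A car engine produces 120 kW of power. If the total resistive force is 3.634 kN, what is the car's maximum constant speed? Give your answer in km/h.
Convert to SI: F = 3634.0 N
P = Fv ⇒ v = P/F = 120000 W/3634.0 N = 33.0215 m/s = 118.9 km/h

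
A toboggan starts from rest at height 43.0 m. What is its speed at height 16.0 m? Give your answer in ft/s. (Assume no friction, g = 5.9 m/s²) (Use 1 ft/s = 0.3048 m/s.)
mgh₁ = mgh₂ + ½mv² ⇒ v = √(2g(h₁−h₂)) = √(2·5.9·27.0) = 17.8494 m/s = 58.56 ft/s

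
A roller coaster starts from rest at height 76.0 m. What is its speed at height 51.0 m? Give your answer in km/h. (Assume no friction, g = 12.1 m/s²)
mgh₁ = mgh₂ + ½mv² ⇒ v = √(2g(h₁−h₂)) = √(2·12.1·25.0) = 24.5967 m/s = 88.55 km/h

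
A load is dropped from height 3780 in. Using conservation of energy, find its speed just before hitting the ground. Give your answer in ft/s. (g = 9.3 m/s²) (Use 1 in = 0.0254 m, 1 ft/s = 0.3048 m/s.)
Convert to SI: h = 96.012 m
mgh = ½mv² ⇒ v = √(2gh) = √(2·9.3·96.012) = 42.259 m/s = 138.6 ft/s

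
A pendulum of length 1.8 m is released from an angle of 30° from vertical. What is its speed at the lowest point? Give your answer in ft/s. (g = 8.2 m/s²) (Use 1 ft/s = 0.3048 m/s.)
h = L(1 − cosθ) = 1.8(1 − cos30°) = 0.241154 m
v = √(2gh) = √(2·8.2·0.241154) = 1.9887 m/s = 6.525 ft/s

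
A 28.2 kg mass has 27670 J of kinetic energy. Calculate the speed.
v = √(2·KE/m) = √(2·27670/28.2) = 44.3 m/s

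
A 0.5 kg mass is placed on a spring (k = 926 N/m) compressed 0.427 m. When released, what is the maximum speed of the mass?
½kx² = ½mv² ⇒ v = x√(k/m) = (0.427)√(926/0.5) = 18.38 m/s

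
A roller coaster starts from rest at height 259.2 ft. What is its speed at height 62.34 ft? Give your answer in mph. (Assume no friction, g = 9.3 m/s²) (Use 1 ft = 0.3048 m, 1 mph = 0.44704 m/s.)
Convert to SI: h₁−h₂ = 60.0029 m
mgh₁ = mgh₂ + ½mv² ⇒ v = √(2g(h₁−h₂)) = √(2·9.3·60.0029) = 33.4074 m/s = 74.73 mph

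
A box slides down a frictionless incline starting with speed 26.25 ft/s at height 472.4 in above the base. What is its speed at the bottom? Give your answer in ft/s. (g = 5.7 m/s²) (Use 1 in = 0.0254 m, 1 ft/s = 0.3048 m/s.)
Convert to SI: v₀ = 8.001 m/s, h = 11.999 m
½mv₀² + mgh = ½mv² ⇒ v = √(v₀² + 2gh) = √(8.001² + 2·5.7·11.999) = 14.1705 m/s = 46.49 ft/s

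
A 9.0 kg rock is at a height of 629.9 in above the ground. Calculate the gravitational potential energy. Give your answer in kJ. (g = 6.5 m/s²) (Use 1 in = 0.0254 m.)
Convert to SI: m = 9.0 kg, h = 15.9995 m
PE = mgh = (9.0)(6.5)(15.9995) = 935.968 J = 0.936 kJ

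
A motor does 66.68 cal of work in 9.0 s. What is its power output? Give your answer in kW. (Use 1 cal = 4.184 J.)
Convert to SI: W = 278.989 J, t = 9.0 s
P = W/t = 278.989/9.0 = 30.9988 W = 0.031 kW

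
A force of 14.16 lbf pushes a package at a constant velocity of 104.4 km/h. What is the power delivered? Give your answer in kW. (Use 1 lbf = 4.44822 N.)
Convert to SI: F = 62.9868 N, v = 29.0 m/s
P = Fv = (62.9868)(29.0) = 1826.62 W = 1.827 kW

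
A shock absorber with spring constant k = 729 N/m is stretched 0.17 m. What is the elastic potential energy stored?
PE = ½kx² = ½(729)(0.17)² = 10.53 J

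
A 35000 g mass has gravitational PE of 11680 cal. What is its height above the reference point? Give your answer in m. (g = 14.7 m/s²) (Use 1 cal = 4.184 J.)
Convert to SI: m = 35.0 kg, PE = 48869.1 J
h = PE/(mg) = 48869.1/(35.0·14.7) = 94.98 m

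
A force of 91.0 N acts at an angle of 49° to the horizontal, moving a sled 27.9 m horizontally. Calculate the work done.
W = F·d·cosθ = (91.0)(27.9)cos(49°) = 1666 J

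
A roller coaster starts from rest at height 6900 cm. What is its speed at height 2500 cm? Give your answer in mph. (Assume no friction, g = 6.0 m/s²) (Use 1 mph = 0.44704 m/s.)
Convert to SI: h₁−h₂ = 44.0 m
mgh₁ = mgh₂ + ½mv² ⇒ v = √(2g(h₁−h₂)) = √(2·6.0·44.0) = 22.9783 m/s = 51.4 mph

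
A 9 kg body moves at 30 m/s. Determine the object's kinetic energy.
KE = ½mv² = ½(9)(30)² = 4050.0 J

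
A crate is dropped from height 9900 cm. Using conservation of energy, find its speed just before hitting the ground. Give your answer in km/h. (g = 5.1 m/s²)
Convert to SI: h = 99.0 m
mgh = ½mv² ⇒ v = √(2gh) = √(2·5.1·99.0) = 31.7774 m/s = 114.4 km/h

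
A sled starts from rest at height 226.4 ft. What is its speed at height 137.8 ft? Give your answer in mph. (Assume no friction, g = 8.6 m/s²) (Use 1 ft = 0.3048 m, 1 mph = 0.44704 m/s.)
Convert to SI: h₁−h₂ = 27.0053 m
mgh₁ = mgh₂ + ½mv² ⇒ v = √(2g(h₁−h₂)) = √(2·8.6·27.0053) = 21.552 m/s = 48.21 mph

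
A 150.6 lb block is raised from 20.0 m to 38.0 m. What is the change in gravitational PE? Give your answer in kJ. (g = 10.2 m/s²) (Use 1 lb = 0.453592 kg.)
Convert to SI: m = 68.311 kg, Δh = 18.0 m
ΔPE = mgΔh = (68.311)(10.2)(18.0) = 12541.9 J = 12.54 kJ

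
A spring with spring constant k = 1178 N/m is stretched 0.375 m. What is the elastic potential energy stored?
PE = ½kx² = ½(1178)(0.375)² = 82.83 J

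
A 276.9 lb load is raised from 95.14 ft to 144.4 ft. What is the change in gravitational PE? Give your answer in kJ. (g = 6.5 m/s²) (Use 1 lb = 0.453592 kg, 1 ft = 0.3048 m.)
Convert to SI: m = 125.6 kg, Δh = 15.0144 m
ΔPE = mgΔh = (125.6)(6.5)(15.0144) = 12257.8 J = 12.26 kJ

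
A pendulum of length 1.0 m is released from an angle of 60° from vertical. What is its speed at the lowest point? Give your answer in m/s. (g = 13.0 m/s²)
h = L(1 − cosθ) = 1.0(1 − cos60°) = 0.5 m
v = √(2gh) = √(2·13.0·0.5) = 3.606 m/s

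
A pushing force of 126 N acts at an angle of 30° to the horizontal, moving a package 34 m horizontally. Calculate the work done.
W = F·d·cosθ = (126)(34)cos(30°) = 3710 J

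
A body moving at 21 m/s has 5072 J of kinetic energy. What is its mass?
m = 2·KE/v² = 2·5072/(21)² = 23.0 kg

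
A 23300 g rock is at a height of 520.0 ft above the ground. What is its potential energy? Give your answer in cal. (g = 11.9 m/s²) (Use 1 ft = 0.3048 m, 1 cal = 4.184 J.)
Convert to SI: m = 23.3 kg, h = 158.496 m
PE = mgh = (23.3)(11.9)(158.496) = 43946.2 J = 10500 cal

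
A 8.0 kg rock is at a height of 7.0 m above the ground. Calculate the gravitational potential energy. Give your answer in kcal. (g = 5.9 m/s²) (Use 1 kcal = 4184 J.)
PE = mgh = (8.0)(5.9)(7.0) = 330.4 J = 0.07897 kcal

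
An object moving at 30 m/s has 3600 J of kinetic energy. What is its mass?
m = 2·KE/v² = 2·3600/(30)² = 8.0 kg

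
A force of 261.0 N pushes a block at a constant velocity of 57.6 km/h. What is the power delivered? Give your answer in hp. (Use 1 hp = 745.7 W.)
Convert to SI: F = 261.0 N, v = 16.0 m/s
P = Fv = (261.0)(16.0) = 4176.0 W = 5.6 hp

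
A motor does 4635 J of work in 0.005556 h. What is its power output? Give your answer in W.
Convert to SI: W = 4635.0 J, t = 20.0016 s
P = W/t = 4635.0/20.0016 = 231.7 W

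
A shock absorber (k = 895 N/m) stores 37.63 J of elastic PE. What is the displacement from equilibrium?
x = √(2·PE/k) = √(2·37.63/895) = 0.29 m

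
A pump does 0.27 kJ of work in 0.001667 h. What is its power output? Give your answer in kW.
Convert to SI: W = 270.0 J, t = 6.0012 s
P = W/t = 270.0/6.0012 = 44.991 W = 0.04499 kW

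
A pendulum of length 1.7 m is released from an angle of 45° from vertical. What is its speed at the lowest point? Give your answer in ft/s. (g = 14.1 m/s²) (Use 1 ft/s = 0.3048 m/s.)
h = L(1 − cosθ) = 1.7(1 − cos45°) = 0.497918 m
v = √(2gh) = √(2·14.1·0.497918) = 3.74717 m/s = 12.29 ft/s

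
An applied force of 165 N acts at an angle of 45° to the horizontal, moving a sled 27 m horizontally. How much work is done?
W = F·d·cosθ = (165)(27)cos(45°) = 3150 J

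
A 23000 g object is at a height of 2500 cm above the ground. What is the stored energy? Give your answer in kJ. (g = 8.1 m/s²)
Convert to SI: m = 23.0 kg, h = 25.0 m
PE = mgh = (23.0)(8.1)(25.0) = 4657.5 J = 4.658 kJ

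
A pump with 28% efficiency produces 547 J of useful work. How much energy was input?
W_in = W_out/η = 547/0.28 = 1954 J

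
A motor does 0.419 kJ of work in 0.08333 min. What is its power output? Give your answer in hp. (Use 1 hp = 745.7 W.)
Convert to SI: W = 419.0 J, t = 4.9998 s
P = W/t = 419.0/4.9998 = 83.8034 W = 0.1124 hp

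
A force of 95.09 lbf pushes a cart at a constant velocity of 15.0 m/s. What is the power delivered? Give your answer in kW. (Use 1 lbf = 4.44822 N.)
Convert to SI: F = 422.981 N, v = 15.0 m/s
P = Fv = (422.981)(15.0) = 6344.72 W = 6.345 kW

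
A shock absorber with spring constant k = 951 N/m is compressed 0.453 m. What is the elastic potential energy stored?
PE = ½kx² = ½(951)(0.453)² = 97.58 J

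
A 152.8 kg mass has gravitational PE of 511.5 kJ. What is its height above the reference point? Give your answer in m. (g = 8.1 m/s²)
Convert to SI: m = 152.8 kg, PE = 511500 J
h = PE/(mg) = 511500/(152.8·8.1) = 413.3 m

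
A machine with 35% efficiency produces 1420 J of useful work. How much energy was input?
W_in = W_out/η = 1420/0.35 = 4057 J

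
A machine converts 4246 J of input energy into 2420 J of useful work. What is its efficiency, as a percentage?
η = W_out/W_in = 2420/4246 = 56.99%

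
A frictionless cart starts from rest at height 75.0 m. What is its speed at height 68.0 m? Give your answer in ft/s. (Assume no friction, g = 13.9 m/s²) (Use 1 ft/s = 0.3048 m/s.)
mgh₁ = mgh₂ + ½mv² ⇒ v = √(2g(h₁−h₂)) = √(2·13.9·7.0) = 13.9499 m/s = 45.77 ft/s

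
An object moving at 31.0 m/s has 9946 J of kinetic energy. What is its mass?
m = 2·KE/v² = 2·9946/(31.0)² = 20.7 kg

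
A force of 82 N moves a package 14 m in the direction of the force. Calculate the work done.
W = F·d = (82)(14) = 1148 J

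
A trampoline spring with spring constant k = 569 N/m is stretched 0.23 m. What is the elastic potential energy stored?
PE = ½kx² = ½(569)(0.23)² = 15.05 J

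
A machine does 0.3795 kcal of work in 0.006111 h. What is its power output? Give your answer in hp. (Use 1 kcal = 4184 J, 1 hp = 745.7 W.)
Convert to SI: W = 1587.83 J, t = 21.9996 s
P = W/t = 1587.83/21.9996 = 72.1753 W = 0.09679 hp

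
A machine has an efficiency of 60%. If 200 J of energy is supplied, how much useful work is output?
W_out = η·W_in = 0.6·200 = 120.0 J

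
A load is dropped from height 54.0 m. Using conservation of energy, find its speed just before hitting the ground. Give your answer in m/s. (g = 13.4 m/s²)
mgh = ½mv² ⇒ v = √(2gh) = √(2·13.4·54.0) = 38.04 m/s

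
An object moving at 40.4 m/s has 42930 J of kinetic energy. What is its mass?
m = 2·KE/v² = 2·42930/(40.4)² = 52.61 kg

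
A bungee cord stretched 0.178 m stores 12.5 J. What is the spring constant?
k = 2·PE/x² = 2·12.5/(0.178)² = 789.0 N/m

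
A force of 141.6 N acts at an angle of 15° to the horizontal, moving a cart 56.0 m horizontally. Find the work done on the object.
W = F·d·cosθ = (141.6)(56.0)cos(15°) = 7659 J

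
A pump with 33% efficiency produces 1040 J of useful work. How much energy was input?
W_in = W_out/η = 1040/0.33 = 3152 J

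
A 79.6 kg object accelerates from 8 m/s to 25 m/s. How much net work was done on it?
W = ΔKE = ½m(v₂² − v₁²) = ½(79.6)(25² − 8²) = 22327.8 J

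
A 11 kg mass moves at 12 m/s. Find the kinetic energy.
KE = ½mv² = ½(11)(12)² = 792.0 J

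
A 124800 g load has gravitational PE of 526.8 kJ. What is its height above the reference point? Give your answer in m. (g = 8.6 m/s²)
Convert to SI: m = 124.8 kg, PE = 526800 J
h = PE/(mg) = 526800/(124.8·8.6) = 490.8 m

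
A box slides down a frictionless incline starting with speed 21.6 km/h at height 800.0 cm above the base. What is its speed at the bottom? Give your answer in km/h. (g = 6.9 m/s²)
Convert to SI: v₀ = 6.0 m/s, h = 8.0 m
½mv₀² + mgh = ½mv² ⇒ v = √(v₀² + 2gh) = √(6.0² + 2·6.9·8.0) = 12.0996 m/s = 43.56 km/h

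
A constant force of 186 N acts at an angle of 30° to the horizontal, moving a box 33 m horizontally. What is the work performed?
W = F·d·cosθ = (186)(33)cos(30°) = 5316 J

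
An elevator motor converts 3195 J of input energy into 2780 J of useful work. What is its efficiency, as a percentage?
η = W_out/W_in = 2780/3195 = 87.01%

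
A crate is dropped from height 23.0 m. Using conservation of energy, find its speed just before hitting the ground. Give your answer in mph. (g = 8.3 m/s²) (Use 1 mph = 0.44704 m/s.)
mgh = ½mv² ⇒ v = √(2gh) = √(2·8.3·23.0) = 19.5397 m/s = 43.71 mph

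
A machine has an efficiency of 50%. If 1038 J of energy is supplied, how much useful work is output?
W_out = η·W_in = 0.5·1038 = 519.0 J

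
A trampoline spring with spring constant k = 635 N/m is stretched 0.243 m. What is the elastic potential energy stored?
PE = ½kx² = ½(635)(0.243)² = 18.75 J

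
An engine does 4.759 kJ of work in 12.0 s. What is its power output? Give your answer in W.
Convert to SI: W = 4759.0 J, t = 12.0 s
P = W/t = 4759.0/12.0 = 396.6 W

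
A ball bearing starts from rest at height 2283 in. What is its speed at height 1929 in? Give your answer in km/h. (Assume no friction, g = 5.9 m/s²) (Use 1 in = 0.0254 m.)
Convert to SI: h₁−h₂ = 8.9916 m
mgh₁ = mgh₂ + ½mv² ⇒ v = √(2g(h₁−h₂)) = √(2·5.9·8.9916) = 10.3005 m/s = 37.08 km/h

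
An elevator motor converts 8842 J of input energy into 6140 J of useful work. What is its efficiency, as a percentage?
η = W_out/W_in = 6140/8842 = 69.44%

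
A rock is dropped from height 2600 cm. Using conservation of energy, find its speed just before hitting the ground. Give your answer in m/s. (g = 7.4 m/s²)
Convert to SI: h = 26.0 m
mgh = ½mv² ⇒ v = √(2gh) = √(2·7.4·26.0) = 19.62 m/s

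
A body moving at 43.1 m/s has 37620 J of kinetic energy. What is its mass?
m = 2·KE/v² = 2·37620/(43.1)² = 40.5 kg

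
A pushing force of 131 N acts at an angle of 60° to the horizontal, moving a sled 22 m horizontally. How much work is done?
W = F·d·cosθ = (131)(22)cos(60°) = 1441 J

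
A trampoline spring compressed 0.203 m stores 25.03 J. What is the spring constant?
k = 2·PE/x² = 2·25.03/(0.203)² = 1215 N/m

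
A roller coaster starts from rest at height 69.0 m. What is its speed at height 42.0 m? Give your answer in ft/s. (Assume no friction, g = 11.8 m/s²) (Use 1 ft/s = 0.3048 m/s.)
mgh₁ = mgh₂ + ½mv² ⇒ v = √(2g(h₁−h₂)) = √(2·11.8·27.0) = 25.2428 m/s = 82.82 ft/s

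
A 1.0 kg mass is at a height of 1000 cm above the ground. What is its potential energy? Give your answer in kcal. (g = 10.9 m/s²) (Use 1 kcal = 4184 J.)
Convert to SI: m = 1.0 kg, h = 10.0 m
PE = mgh = (1.0)(10.9)(10.0) = 109.0 J = 0.02605 kcal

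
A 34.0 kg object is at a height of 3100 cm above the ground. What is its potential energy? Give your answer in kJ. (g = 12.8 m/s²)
Convert to SI: m = 34.0 kg, h = 31.0 m
PE = mgh = (34.0)(12.8)(31.0) = 13491.2 J = 13.49 kJ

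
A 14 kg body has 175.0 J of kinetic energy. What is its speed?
v = √(2·KE/m) = √(2·175.0/14) = 5.0 m/s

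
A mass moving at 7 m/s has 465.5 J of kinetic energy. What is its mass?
m = 2·KE/v² = 2·465.5/(7)² = 19.0 kg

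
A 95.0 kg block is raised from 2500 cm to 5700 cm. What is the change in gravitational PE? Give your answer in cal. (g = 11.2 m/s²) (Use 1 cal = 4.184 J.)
Convert to SI: m = 95.0 kg, Δh = 32.0 m
ΔPE = mgΔh = (95.0)(11.2)(32.0) = 34048.0 J = 8138 cal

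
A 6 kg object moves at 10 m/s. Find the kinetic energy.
KE = ½mv² = ½(6)(10)² = 300.0 J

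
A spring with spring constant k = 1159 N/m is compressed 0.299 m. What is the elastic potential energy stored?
PE = ½kx² = ½(1159)(0.299)² = 51.81 J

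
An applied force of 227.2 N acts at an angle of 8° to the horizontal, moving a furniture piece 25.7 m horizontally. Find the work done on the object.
W = F·d·cosθ = (227.2)(25.7)cos(8°) = 5782 J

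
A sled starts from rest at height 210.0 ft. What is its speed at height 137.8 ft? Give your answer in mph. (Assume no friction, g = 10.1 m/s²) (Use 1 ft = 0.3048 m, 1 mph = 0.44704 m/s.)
Convert to SI: h₁−h₂ = 22.0066 m
mgh₁ = mgh₂ + ½mv² ⇒ v = √(2g(h₁−h₂)) = √(2·10.1·22.0066) = 21.0839 m/s = 47.16 mph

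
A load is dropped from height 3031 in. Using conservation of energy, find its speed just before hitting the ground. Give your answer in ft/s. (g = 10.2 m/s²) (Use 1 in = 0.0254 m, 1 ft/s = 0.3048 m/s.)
Convert to SI: h = 76.9874 m
mgh = ½mv² ⇒ v = √(2gh) = √(2·10.2·76.9874) = 39.6301 m/s = 130.0 ft/s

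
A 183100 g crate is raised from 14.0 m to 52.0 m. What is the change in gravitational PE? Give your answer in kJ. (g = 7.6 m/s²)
Convert to SI: m = 183.1 kg, Δh = 38.0 m
ΔPE = mgΔh = (183.1)(7.6)(38.0) = 52879.3 J = 52.88 kJ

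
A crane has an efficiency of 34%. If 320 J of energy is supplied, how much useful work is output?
W_out = η·W_in = 0.34·320 = 108.8 J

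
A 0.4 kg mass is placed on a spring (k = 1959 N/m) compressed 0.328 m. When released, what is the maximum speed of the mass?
½kx² = ½mv² ⇒ v = x√(k/m) = (0.328)√(1959/0.4) = 22.95 m/s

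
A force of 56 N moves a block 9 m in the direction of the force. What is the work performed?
W = F·d = (56)(9) = 504.0 J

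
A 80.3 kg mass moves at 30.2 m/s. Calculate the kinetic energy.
KE = ½mv² = ½(80.3)(30.2)² = 36620 J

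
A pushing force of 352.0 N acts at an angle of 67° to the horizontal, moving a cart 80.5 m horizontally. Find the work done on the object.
W = F·d·cosθ = (352.0)(80.5)cos(67°) = 11070 J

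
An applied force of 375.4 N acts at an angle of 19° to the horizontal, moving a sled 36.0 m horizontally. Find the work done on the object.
W = F·d·cosθ = (375.4)(36.0)cos(19°) = 12780 J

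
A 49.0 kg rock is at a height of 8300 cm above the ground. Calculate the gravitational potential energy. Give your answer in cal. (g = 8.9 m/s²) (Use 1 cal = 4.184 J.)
Convert to SI: m = 49.0 kg, h = 83.0 m
PE = mgh = (49.0)(8.9)(83.0) = 36196.3 J = 8651 cal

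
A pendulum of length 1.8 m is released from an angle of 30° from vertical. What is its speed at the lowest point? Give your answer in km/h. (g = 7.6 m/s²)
h = L(1 − cosθ) = 1.8(1 − cos30°) = 0.241154 m
v = √(2gh) = √(2·7.6·0.241154) = 1.91456 m/s = 6.892 km/h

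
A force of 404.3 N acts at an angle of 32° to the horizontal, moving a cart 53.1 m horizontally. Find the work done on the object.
W = F·d·cosθ = (404.3)(53.1)cos(32°) = 18210 J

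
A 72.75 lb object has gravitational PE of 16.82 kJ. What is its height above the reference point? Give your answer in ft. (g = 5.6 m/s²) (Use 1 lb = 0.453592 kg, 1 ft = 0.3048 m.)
Convert to SI: m = 32.9988 kg, PE = 16820.0 J
h = PE/(mg) = 16820.0/(32.9988·5.6) = 91.0206 m = 298.6 ft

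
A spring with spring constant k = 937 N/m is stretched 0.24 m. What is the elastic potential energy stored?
PE = ½kx² = ½(937)(0.24)² = 26.99 J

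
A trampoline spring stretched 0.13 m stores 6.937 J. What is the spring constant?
k = 2·PE/x² = 2·6.937/(0.13)² = 820.9 N/m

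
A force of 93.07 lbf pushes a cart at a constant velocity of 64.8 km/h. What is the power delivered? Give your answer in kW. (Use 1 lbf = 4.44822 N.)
Convert to SI: F = 413.996 N, v = 18.0 m/s
P = Fv = (413.996)(18.0) = 7451.93 W = 7.452 kW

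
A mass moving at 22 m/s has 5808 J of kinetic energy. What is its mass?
m = 2·KE/v² = 2·5808/(22)² = 24.0 kg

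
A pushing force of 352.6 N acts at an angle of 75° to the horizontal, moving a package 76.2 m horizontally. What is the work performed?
W = F·d·cosθ = (352.6)(76.2)cos(75°) = 6954 J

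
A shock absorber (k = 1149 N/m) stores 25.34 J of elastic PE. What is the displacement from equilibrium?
x = √(2·PE/k) = √(2·25.34/1149) = 0.21 m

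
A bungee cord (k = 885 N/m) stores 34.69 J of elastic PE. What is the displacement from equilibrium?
x = √(2·PE/k) = √(2·34.69/885) = 0.28 m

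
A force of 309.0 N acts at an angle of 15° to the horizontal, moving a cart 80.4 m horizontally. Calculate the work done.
W = F·d·cosθ = (309.0)(80.4)cos(15°) = 24000 J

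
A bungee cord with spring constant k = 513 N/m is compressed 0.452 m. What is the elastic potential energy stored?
PE = ½kx² = ½(513)(0.452)² = 52.4 J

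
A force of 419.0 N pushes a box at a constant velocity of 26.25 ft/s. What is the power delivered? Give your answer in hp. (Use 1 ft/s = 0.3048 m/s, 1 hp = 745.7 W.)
Convert to SI: F = 419.0 N, v = 8.001 m/s
P = Fv = (419.0)(8.001) = 3352.42 W = 4.496 hp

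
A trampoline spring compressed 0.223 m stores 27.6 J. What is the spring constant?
k = 2·PE/x² = 2·27.6/(0.223)² = 1110 N/m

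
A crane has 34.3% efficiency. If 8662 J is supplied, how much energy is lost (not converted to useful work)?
W_lost = W_in(1 − η) = 8662·(1 − 0.343) = 5691 J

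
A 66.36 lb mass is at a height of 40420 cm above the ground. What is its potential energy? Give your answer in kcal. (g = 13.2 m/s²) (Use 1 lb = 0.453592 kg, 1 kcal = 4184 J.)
Convert to SI: m = 30.1004 kg, h = 404.2 m
PE = mgh = (30.1004)(13.2)(404.2) = 160599 J = 38.38 kcal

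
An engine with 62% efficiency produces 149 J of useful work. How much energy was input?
W_in = W_out/η = 149/0.62 = 240.3 J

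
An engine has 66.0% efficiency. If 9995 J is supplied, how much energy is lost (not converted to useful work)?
W_lost = W_in(1 − η) = 9995·(1 − 0.66) = 3398 J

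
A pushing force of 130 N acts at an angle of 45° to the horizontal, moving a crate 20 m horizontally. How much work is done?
W = F·d·cosθ = (130)(20)cos(45°) = 1838 J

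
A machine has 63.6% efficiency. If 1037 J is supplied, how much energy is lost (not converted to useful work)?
W_lost = W_in(1 − η) = 1037·(1 − 0.636) = 377.5 J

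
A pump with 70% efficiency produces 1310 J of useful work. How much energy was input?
W_in = W_out/η = 1310/0.7 = 1871 J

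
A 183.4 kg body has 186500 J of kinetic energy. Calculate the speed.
v = √(2·KE/m) = √(2·186500/183.4) = 45.1 m/s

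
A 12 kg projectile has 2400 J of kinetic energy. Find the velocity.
v = √(2·KE/m) = √(2·2400/12) = 20.0 m/s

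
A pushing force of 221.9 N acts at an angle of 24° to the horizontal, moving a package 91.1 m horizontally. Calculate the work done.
W = F·d·cosθ = (221.9)(91.1)cos(24°) = 18470 J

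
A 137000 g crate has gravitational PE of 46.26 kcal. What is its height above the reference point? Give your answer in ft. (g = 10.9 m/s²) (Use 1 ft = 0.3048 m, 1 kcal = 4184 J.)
Convert to SI: m = 137.0 kg, PE = 193552 J
h = PE/(mg) = 193552/(137.0·10.9) = 129.614 m = 425.2 ft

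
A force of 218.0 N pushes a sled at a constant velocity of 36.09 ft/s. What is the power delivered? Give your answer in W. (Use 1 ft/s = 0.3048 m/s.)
Convert to SI: F = 218.0 N, v = 11.0002 m/s
P = Fv = (218.0)(11.0002) = 2398 W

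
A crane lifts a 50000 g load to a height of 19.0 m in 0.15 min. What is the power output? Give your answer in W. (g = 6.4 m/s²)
Convert to SI: m = 50.0 kg, h = 19.0 m, t = 9.0 s
P = mgh/t = (50.0)(6.4)(19.0)/9.0 = 675.6 W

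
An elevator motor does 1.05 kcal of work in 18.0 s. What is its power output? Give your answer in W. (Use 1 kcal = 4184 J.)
Convert to SI: W = 4393.2 J, t = 18.0 s
P = W/t = 4393.2/18.0 = 244.1 W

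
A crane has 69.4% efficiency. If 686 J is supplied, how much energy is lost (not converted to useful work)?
W_lost = W_in(1 − η) = 686·(1 − 0.694) = 209.9 J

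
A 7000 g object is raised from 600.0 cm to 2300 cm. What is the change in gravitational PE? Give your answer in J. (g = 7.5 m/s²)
Convert to SI: m = 7.0 kg, Δh = 17.0 m
ΔPE = mgΔh = (7.0)(7.5)(17.0) = 892.5 J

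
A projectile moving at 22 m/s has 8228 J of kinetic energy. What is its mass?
m = 2·KE/v² = 2·8228/(22)² = 34.0 kg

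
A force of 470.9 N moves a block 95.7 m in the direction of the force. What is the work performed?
W = F·d = (470.9)(95.7) = 45070 J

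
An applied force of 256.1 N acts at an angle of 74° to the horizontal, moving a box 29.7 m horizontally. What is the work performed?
W = F·d·cosθ = (256.1)(29.7)cos(74°) = 2097 J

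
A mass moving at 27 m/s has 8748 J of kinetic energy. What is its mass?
m = 2·KE/v² = 2·8748/(27)² = 24.0 kg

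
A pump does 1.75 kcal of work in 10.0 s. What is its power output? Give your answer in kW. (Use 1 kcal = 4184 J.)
Convert to SI: W = 7322.0 J, t = 10.0 s
P = W/t = 7322.0/10.0 = 732.2 W = 0.7322 kW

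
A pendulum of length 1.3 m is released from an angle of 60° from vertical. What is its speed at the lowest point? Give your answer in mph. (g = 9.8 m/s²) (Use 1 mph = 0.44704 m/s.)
h = L(1 − cosθ) = 1.3(1 − cos60°) = 0.65 m
v = √(2gh) = √(2·9.8·0.65) = 3.56931 m/s = 7.984 mph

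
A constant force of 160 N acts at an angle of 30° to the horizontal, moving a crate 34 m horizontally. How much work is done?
W = F·d·cosθ = (160)(34)cos(30°) = 4711 J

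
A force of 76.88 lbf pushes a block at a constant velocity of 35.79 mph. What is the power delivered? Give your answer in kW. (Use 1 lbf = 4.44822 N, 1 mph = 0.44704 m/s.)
Convert to SI: F = 341.979 N, v = 15.9996 m/s
P = Fv = (341.979)(15.9996) = 5471.52 W = 5.472 kW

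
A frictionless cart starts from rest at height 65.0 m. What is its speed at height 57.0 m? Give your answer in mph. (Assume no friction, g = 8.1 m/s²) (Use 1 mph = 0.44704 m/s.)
mgh₁ = mgh₂ + ½mv² ⇒ v = √(2g(h₁−h₂)) = √(2·8.1·8.0) = 11.3842 m/s = 25.47 mph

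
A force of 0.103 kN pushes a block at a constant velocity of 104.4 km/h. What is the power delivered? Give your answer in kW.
Convert to SI: F = 103.0 N, v = 29.0 m/s
P = Fv = (103.0)(29.0) = 2987.0 W = 2.987 kW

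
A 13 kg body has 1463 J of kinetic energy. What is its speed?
v = √(2·KE/m) = √(2·1463/13) = 15.0 m/s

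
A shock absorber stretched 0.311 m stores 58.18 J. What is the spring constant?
k = 2·PE/x² = 2·58.18/(0.311)² = 1203 N/m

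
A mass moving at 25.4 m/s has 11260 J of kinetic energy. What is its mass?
m = 2·KE/v² = 2·11260/(25.4)² = 34.91 kg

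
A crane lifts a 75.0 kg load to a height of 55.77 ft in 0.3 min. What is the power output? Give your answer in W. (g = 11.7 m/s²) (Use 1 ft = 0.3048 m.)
Convert to SI: m = 75.0 kg, h = 16.9987 m, t = 18.0 s
P = mgh/t = (75.0)(11.7)(16.9987)/18.0 = 828.7 W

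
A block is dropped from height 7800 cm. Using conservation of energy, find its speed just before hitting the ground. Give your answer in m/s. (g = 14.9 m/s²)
Convert to SI: h = 78.0 m
mgh = ½mv² ⇒ v = √(2gh) = √(2·14.9·78.0) = 48.21 m/s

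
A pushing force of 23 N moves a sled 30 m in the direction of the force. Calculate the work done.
W = F·d = (23)(30) = 690.0 J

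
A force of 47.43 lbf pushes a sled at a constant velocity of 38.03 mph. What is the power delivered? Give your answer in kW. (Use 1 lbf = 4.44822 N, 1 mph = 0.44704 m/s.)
Convert to SI: F = 210.979 N, v = 17.0009 m/s
P = Fv = (210.979)(17.0009) = 3586.84 W = 3.587 kW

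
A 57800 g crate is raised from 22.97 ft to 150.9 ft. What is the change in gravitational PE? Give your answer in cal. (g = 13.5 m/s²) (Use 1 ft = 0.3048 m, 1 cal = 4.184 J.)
Convert to SI: m = 57.8 kg, Δh = 38.9931 m
ΔPE = mgΔh = (57.8)(13.5)(38.9931) = 30426.3 J = 7272 cal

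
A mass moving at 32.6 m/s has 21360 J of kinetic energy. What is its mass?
m = 2·KE/v² = 2·21360/(32.6)² = 40.2 kg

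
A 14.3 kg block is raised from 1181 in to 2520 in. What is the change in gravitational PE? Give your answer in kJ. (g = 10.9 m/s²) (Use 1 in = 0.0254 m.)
Convert to SI: m = 14.3 kg, Δh = 34.0106 m
ΔPE = mgΔh = (14.3)(10.9)(34.0106) = 5301.23 J = 5.301 kJ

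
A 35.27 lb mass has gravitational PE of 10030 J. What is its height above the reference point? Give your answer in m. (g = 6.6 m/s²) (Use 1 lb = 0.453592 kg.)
Convert to SI: m = 15.9982 kg, PE = 10030.0 J
h = PE/(mg) = 10030.0/(15.9982·6.6) = 94.99 m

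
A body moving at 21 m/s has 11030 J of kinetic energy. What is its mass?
m = 2·KE/v² = 2·11030/(21)² = 50.02 kg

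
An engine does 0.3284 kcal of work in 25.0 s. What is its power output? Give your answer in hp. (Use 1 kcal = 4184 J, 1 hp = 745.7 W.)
Convert to SI: W = 1374.03 J, t = 25.0 s
P = W/t = 1374.03/25.0 = 54.961 W = 0.0737 hp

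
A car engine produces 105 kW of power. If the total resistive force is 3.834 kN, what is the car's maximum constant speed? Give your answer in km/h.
Convert to SI: F = 3834.0 N
P = Fv ⇒ v = P/F = 105000 W/3834.0 N = 27.3865 m/s = 98.59 km/h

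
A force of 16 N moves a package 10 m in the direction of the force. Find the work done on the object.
W = F·d = (16)(10) = 160.0 J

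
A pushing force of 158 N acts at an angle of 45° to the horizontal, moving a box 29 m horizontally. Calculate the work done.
W = F·d·cosθ = (158)(29)cos(45°) = 3240 J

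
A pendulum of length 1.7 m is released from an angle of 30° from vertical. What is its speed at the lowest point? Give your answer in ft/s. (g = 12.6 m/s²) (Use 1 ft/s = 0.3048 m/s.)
h = L(1 − cosθ) = 1.7(1 − cos30°) = 0.227757 m
v = √(2gh) = √(2·12.6·0.227757) = 2.39572 m/s = 7.86 ft/s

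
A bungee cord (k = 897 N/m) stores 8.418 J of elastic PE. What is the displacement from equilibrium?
x = √(2·PE/k) = √(2·8.418/897) = 0.137 m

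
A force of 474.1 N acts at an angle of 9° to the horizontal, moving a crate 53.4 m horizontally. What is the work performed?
W = F·d·cosθ = (474.1)(53.4)cos(9°) = 25010 J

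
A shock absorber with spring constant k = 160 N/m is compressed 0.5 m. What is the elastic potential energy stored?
PE = ½kx² = ½(160)(0.5)² = 20.0 J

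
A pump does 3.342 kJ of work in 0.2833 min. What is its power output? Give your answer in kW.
Convert to SI: W = 3342.0 J, t = 16.998 s
P = W/t = 3342.0/16.998 = 196.611 W = 0.1966 kW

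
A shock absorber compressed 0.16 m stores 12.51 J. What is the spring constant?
k = 2·PE/x² = 2·12.51/(0.16)² = 977.3 N/m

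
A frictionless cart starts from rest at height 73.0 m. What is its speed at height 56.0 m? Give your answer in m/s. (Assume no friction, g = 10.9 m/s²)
mgh₁ = mgh₂ + ½mv² ⇒ v = √(2g(h₁−h₂)) = √(2·10.9·17.0) = 19.25 m/s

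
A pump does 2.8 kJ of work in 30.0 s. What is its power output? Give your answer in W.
Convert to SI: W = 2800.0 J, t = 30.0 s
P = W/t = 2800.0/30.0 = 93.33 W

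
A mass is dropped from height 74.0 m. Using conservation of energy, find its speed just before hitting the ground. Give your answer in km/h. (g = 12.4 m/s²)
mgh = ½mv² ⇒ v = √(2gh) = √(2·12.4·74.0) = 42.8392 m/s = 154.2 km/h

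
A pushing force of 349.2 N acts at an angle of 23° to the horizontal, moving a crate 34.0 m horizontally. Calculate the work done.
W = F·d·cosθ = (349.2)(34.0)cos(23°) = 10930 J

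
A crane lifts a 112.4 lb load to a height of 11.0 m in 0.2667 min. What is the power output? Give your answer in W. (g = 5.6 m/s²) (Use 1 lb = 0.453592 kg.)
Convert to SI: m = 50.9837 kg, h = 11.0 m, t = 16.002 s
P = mgh/t = (50.9837)(5.6)(11.0)/16.002 = 196.3 W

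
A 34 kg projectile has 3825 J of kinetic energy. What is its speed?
v = √(2·KE/m) = √(2·3825/34) = 15.0 m/s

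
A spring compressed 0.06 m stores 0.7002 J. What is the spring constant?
k = 2·PE/x² = 2·0.7002/(0.06)² = 389.0 N/m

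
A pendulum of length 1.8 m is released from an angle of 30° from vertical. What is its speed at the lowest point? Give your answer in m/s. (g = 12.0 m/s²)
h = L(1 − cosθ) = 1.8(1 − cos30°) = 0.241154 m
v = √(2gh) = √(2·12.0·0.241154) = 2.406 m/s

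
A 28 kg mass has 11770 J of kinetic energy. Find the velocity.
v = √(2·KE/m) = √(2·11770/28) = 29.0 m/s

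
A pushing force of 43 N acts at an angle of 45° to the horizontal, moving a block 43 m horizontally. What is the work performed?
W = F·d·cosθ = (43)(43)cos(45°) = 1307 J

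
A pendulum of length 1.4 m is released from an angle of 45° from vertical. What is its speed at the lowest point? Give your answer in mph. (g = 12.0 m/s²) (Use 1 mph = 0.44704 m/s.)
h = L(1 − cosθ) = 1.4(1 − cos45°) = 0.410051 m
v = √(2gh) = √(2·12.0·0.410051) = 3.13707 m/s = 7.017 mph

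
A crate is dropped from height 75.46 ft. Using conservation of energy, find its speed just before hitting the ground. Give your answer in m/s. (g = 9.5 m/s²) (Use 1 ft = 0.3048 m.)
Convert to SI: h = 23.0002 m
mgh = ½mv² ⇒ v = √(2gh) = √(2·9.5·23.0002) = 20.9 m/s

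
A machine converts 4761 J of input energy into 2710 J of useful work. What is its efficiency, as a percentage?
η = W_out/W_in = 2710/4761 = 56.92%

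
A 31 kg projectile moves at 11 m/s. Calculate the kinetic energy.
KE = ½mv² = ½(31)(11)² = 1875.5 J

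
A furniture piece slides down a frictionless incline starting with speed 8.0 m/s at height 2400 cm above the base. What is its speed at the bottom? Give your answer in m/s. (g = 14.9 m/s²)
Convert to SI: v₀ = 8.0 m/s, h = 24.0 m
½mv₀² + mgh = ½mv² ⇒ v = √(v₀² + 2gh) = √(8.0² + 2·14.9·24.0) = 27.91 m/s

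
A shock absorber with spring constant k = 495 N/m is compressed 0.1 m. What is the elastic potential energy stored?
PE = ½kx² = ½(495)(0.1)² = 2.475 J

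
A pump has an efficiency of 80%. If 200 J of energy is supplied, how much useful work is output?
W_out = η·W_in = 0.8·200 = 160.0 J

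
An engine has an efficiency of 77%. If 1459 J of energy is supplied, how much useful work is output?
W_out = η·W_in = 0.77·1459 = 1123.43 J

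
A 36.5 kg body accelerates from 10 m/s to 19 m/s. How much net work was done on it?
W = ΔKE = ½m(v₂² − v₁²) = ½(36.5)(19² − 10²) = 4763.25 J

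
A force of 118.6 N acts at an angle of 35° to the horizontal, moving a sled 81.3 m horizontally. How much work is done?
W = F·d·cosθ = (118.6)(81.3)cos(35°) = 7898 J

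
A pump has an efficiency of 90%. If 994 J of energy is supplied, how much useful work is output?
W_out = η·W_in = 0.9·994 = 894.6 J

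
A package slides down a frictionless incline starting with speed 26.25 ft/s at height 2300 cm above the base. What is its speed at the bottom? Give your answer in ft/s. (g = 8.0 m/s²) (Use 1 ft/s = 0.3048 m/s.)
Convert to SI: v₀ = 8.001 m/s, h = 23.0 m
½mv₀² + mgh = ½mv² ⇒ v = √(v₀² + 2gh) = √(8.001² + 2·8.0·23.0) = 20.785 m/s = 68.19 ft/s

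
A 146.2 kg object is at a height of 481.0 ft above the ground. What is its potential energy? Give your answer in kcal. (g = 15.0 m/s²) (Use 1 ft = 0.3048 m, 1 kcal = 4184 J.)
Convert to SI: m = 146.2 kg, h = 146.609 m
PE = mgh = (146.2)(15.0)(146.609) = 321513 J = 76.84 kcal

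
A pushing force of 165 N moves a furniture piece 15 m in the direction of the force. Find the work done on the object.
W = F·d = (165)(15) = 2475 J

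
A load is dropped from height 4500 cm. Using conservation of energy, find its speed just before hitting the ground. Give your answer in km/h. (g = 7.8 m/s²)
Convert to SI: h = 45.0 m
mgh = ½mv² ⇒ v = √(2gh) = √(2·7.8·45.0) = 26.4953 m/s = 95.38 km/h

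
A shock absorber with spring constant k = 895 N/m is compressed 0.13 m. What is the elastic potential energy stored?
PE = ½kx² = ½(895)(0.13)² = 7.563 J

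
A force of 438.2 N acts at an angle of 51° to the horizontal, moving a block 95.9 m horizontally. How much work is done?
W = F·d·cosθ = (438.2)(95.9)cos(51°) = 26450 J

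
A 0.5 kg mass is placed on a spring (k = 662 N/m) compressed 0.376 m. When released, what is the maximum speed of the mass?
½kx² = ½mv² ⇒ v = x√(k/m) = (0.376)√(662/0.5) = 13.68 m/s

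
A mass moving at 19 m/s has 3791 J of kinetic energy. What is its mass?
m = 2·KE/v² = 2·3791/(19)² = 21.0 kg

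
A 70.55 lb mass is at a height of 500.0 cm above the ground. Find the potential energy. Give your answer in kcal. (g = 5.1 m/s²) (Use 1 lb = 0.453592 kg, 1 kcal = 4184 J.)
Convert to SI: m = 32.0009 kg, h = 5.0 m
PE = mgh = (32.0009)(5.1)(5.0) = 816.023 J = 0.195 kcal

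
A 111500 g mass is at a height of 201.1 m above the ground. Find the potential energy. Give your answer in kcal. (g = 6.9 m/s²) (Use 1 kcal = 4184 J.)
Convert to SI: m = 111.5 kg, h = 201.1 m
PE = mgh = (111.5)(6.9)(201.1) = 154716 J = 36.98 kcal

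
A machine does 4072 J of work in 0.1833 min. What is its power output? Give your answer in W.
Convert to SI: W = 4072.0 J, t = 10.998 s
P = W/t = 4072.0/10.998 = 370.2 W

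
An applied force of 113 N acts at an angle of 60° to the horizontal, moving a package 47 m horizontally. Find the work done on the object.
W = F·d·cosθ = (113)(47)cos(60°) = 2656 J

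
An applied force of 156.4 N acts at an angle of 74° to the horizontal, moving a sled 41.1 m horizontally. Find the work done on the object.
W = F·d·cosθ = (156.4)(41.1)cos(74°) = 1772 J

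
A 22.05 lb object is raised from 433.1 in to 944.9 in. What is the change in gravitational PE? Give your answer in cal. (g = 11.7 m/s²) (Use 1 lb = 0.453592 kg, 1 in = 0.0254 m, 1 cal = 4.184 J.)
Convert to SI: m = 10.0017 kg, Δh = 12.9997 m
ΔPE = mgΔh = (10.0017)(11.7)(12.9997) = 1521.23 J = 363.6 cal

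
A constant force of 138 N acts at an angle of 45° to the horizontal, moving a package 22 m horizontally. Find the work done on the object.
W = F·d·cosθ = (138)(22)cos(45°) = 2147 J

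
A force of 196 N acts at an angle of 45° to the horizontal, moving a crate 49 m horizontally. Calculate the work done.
W = F·d·cosθ = (196)(49)cos(45°) = 6791 J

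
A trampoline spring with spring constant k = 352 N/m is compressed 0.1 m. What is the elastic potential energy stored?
PE = ½kx² = ½(352)(0.1)² = 1.76 J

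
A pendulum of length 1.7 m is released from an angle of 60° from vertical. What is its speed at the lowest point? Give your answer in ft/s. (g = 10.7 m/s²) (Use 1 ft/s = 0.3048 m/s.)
h = L(1 − cosθ) = 1.7(1 − cos60°) = 0.85 m
v = √(2gh) = √(2·10.7·0.85) = 4.26497 m/s = 13.99 ft/s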